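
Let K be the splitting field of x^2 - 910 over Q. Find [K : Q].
[K : Q] = 2

f(x) = x^2 - 910 factors as (x - √910)(x + √910). The splitting field is K = Q(√910). Since 910 is squarefree and > 1, it is not a perfect square, so x^2 - 910 is irreducible over Q and [Q(√910) : Q] = 2. Hence [K : Q] = 2.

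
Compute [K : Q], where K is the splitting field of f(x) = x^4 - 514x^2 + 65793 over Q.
[K : Q] = 4

Solving the quadratic in x^2: x^2 = (514 ± √(514^2 - 4·65793))/2 = (514 ± √1024)/2 = (514 ± 32)/2, giving x^2 = 273 or x^2 = 241. So f(x) = (x^2 - 273)(x^2 - 241) and the roots of f are ±√273, ±√241. Hence the splitting field is K = Q(√273, √241). Since 273 and 241 are distinct squarefree integers > 1, their product 65793 is not a perfect square, so √241 ∉ Q(√273). By the tower law [K:Q] = [Q(√273,√241):Q(√273)] · [Q(√273):Q] = 2 · 2 = 4.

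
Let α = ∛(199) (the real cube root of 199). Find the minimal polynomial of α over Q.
m_α(x) = x^3 - 199

α satisfies α^3 = 199, so x^3 - 199 annihilates α. By the rational root test, a rational root p/q (in lowest terms) of x^3 - 199 would satisfy p^3 = 199 q^3, forcing q = 1 and p^3 = 199; but 199 is not a perfect cube, contradiction. A monic cubic over Q with no rational root is irreducible (any nontrivial factorization would include a linear factor). Hence x^3 - 199 is the minimal polynomial of α, and in particular [Q(α):Q] = 3.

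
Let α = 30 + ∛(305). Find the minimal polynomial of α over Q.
m_α(x) = x^3 - 90x^2 + 2700x - 27305

Set β = α - 30 = ∛(305), so β^3 = 305. Then (α - 30)^3 - 305 = 0, i.e. α is a root of g(x) = (x - 30)^3 - 305 = x^3 - 90x^2 + 2700x - 27305. Since g(x) = h(x - 30) where h(x) = x^3 - 305, and h is irreducible over Q (because 305 is not a perfect cube, so h has no rational root, and a monic cubic with no rational root is irreducible), g is also irreducible (irreducibility is preserved under the substitution x → x - 30). Hence m_α(x) = x^3 - 90x^2 + 2700x - 27305.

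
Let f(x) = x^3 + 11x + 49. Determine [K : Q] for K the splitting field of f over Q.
[K : Q] = 6

By the rational root test, any rational root of the monic integer polynomial f(x) = x^3 + 11x + 49 must be an integer dividing the constant term 49, i.e. one of ±{1, 7, 49}. Evaluating: f(1) = 61, f(-1) = 37, f(7) = 469, f(-7) = -371, f(49) = 118237, f(-49) = -118139; none is 0, so f has no rational root and is therefore irreducible over Q (a cubic with no linear factor over a field is irreducible). For an irreducible cubic, the Galois group is A_3 or S_3 according as the discriminant disc(f) = -4a^3 - 27b^2 = -4·(11)^3 - 27·(49)^2 = -70151 is or is not a square in Q. Here disc(f) = -70151 is not a perfect square in Q, so the Galois group of f over Q is not contained in A_3 and must be all of S_3. The splitting field has degree |S_3| = 6 over Q, so [K : Q] = 6.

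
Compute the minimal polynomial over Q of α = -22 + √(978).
m_α(x) = x^2 + 44x - 494

From α + 22 = √(978), squaring gives (α + 22)^2 = 978, i.e. α^2 + 44α + 484 = 978, so α^2 + 44α - 494 = 0. The discriminant of x^2 + 44x - 494 is (44)^2 - 4·(-494) = 1936 + 1976 = 3912, and 4·(978) is not a perfect square in Q since 978 is squarefree and ≠ 1. Hence x^2 + 44x - 494 is irreducible over Q and is the minimal polynomial of α.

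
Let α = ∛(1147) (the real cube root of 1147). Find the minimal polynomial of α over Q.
m_α(x) = x^3 - 1147

α satisfies α^3 = 1147, so x^3 - 1147 annihilates α. By the rational root test, a rational root p/q (in lowest terms) of x^3 - 1147 would satisfy p^3 = 1147 q^3, forcing q = 1 and p^3 = 1147; but 1147 is not a perfect cube, contradiction. A monic cubic over Q with no rational root is irreducible (any nontrivial factorization would include a linear factor). Hence x^3 - 1147 is the minimal polynomial of α, and in particular [Q(α):Q] = 3.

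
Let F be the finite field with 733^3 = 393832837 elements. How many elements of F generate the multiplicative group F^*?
There are φ(393832836) = 122316480 primitive elements

F_q^* is cyclic of order q - 1 = 393832836. A cyclic group of order m has exactly φ(m) generators. Here m = 393832836 = 2^2 · 3^2 · 19 · 61 · 9439, so the number of primitive elements is φ(393832836) = 122316480.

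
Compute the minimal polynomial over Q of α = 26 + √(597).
m_α(x) = x^2 - 52x + 79

From α - 26 = √(597), squaring gives (α - 26)^2 = 597, i.e. α^2 - 52α + 676 = 597, so α^2 - 52α + 79 = 0. The discriminant of x^2 - 52x + 79 is (-52)^2 - 4·(79) = 2704 - 316 = 2388, and 4·(597) is not a perfect square in Q since 597 is squarefree and ≠ 1. Hence x^2 - 52x + 79 is irreducible over Q and is the minimal polynomial of α.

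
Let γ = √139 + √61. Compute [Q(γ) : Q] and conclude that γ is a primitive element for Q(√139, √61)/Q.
[Q(γ) : Q] = 4 (equivalently, Q(γ) = Q(√139, √61))

Obviously Q(γ) ⊆ Q(√139, √61), and [Q(√139, √61):Q] = 4 (since 139, 61 are distinct squarefree integers > 1 with 8479 not a perfect square). To show equality we compute the minimal polynomial of γ. From γ = √139 + √61: γ^2 = 139 + 2√(8479) + 61 = 200 + 2√(8479), so γ^2 - 200 = 2√(8479); squaring, (γ^2 - 200)^2 = 4·8479, i.e. γ^4 - 400γ^2 + 40000 - 33916 = 0, i.e. γ^4 - 400γ^2 + 6084 = 0. So γ is a root of x^4 - 400x^2 + 6084. This polynomial is irreducible over Q: it has no rational root (each ±√139 ± √61 is irrational), and any factorization into two quadratics over Q would force √(8479) ∈ Q (pairing opposite roots) or √139, √61 ∈ Q (other pairings), all impossible. Hence [Q(γ):Q] = 4 = [Q(√139, √61):Q], so Q(γ) = Q(√139, √61).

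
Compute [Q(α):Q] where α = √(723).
[Q(α):Q] = 2

[Q(α):Q] equals the degree of the minimal polynomial of α. Here α^2 = 723 and x^2 - 723 is irreducible (d = 723 is squarefree, ≠ 1, hence not a square), so deg(m_α) = 2. Thus [Q(α):Q] = 2.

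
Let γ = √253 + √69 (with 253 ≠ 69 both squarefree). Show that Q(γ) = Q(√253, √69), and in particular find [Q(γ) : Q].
[Q(γ) : Q] = 4 (equivalently, Q(γ) = Q(√253, √69))

Obviously Q(γ) ⊆ Q(√253, √69), and [Q(√253, √69):Q] = 4 (since 253, 69 are distinct squarefree integers > 1 with 17457 not a perfect square). To show equality we compute the minimal polynomial of γ. From γ = √253 + √69: γ^2 = 253 + 2√(17457) + 69 = 322 + 2√(17457), so γ^2 - 322 = 2√(17457); squaring, (γ^2 - 322)^2 = 4·17457, i.e. γ^4 - 644γ^2 + 103684 - 69828 = 0, i.e. γ^4 - 644γ^2 + 33856 = 0. So γ is a root of x^4 - 644x^2 + 33856. This polynomial is irreducible over Q: it has no rational root (each ±√253 ± √69 is irrational), and any factorization into two quadratics over Q would force √(17457) ∈ Q (pairing opposite roots) or √253, √69 ∈ Q (other pairings), all impossible. Hence [Q(γ):Q] = 4 = [Q(√253, √69):Q], so Q(γ) = Q(√253, √69).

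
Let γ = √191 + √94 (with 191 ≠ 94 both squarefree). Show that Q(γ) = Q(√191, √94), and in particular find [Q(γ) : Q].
[Q(γ) : Q] = 4 (equivalently, Q(γ) = Q(√191, √94))

Obviously Q(γ) ⊆ Q(√191, √94), and [Q(√191, √94):Q] = 4 (since 191, 94 are distinct squarefree integers > 1 with 17954 not a perfect square). To show equality we compute the minimal polynomial of γ. From γ = √191 + √94: γ^2 = 191 + 2√(17954) + 94 = 285 + 2√(17954), so γ^2 - 285 = 2√(17954); squaring, (γ^2 - 285)^2 = 4·17954, i.e. γ^4 - 570γ^2 + 81225 - 71816 = 0, i.e. γ^4 - 570γ^2 + 9409 = 0. So γ is a root of x^4 - 570x^2 + 9409. This polynomial is irreducible over Q: it has no rational root (each ±√191 ± √94 is irrational), and any factorization into two quadratics over Q would force √(17954) ∈ Q (pairing opposite roots) or √191, √94 ∈ Q (other pairings), all impossible. Hence [Q(γ):Q] = 4 = [Q(√191, √94):Q], so Q(γ) = Q(√191, √94).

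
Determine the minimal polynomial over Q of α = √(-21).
m_α(x) = x^2 + 21

α satisfies α^2 + 21 = 0, so x^2 + 21 annihilates α. Since d = -21 is squarefree and ≠ 1, it is not a perfect square in Q, so x^2 + 21 has no rational root and is therefore irreducible over Q (a degree-2 polynomial over a field is irreducible iff it has no root). Hence m_α(x) = x^2 + 21.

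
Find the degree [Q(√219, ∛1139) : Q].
[Q(√219, ∛1139) : Q] = 6

Let L = Q(√219, ∛1139). Since Q(√219) ⊂ L and [Q(√219):Q] = 2, the tower law gives 2 | [L:Q]. Likewise Q(∛1139) ⊂ L with [Q(∛1139):Q] = 3 (because 1139 is not a perfect cube), so 3 | [L:Q]. As gcd(2,3) = 1, [L:Q] is divisible by 6. Conversely L is generated over Q by √219 and ∛1139, so [L:Q] ≤ 2·3 = 6. Therefore [Q(√219, ∛1139) : Q] = 6.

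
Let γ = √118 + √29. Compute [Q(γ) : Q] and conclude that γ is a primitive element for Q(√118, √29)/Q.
[Q(γ) : Q] = 4 (equivalently, Q(γ) = Q(√118, √29))

Obviously Q(γ) ⊆ Q(√118, √29), and [Q(√118, √29):Q] = 4 (since 118, 29 are distinct squarefree integers > 1 with 3422 not a perfect square). To show equality we compute the minimal polynomial of γ. From γ = √118 + √29: γ^2 = 118 + 2√(3422) + 29 = 147 + 2√(3422), so γ^2 - 147 = 2√(3422); squaring, (γ^2 - 147)^2 = 4·3422, i.e. γ^4 - 294γ^2 + 21609 - 13688 = 0, i.e. γ^4 - 294γ^2 + 7921 = 0. So γ is a root of x^4 - 294x^2 + 7921. This polynomial is irreducible over Q: it has no rational root (each ±√118 ± √29 is irrational), and any factorization into two quadratics over Q would force √(3422) ∈ Q (pairing opposite roots) or √118, √29 ∈ Q (other pairings), all impossible. Hence [Q(γ):Q] = 4 = [Q(√118, √29):Q], so Q(γ) = Q(√118, √29).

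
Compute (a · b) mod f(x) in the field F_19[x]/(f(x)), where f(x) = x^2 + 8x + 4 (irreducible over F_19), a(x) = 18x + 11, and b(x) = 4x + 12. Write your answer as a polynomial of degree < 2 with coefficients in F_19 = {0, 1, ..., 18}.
a · b ≡ 7x + 15 (mod f(x))

Multiply in F_19[x]: a(x)·b(x) = (18x + 11)·(4x + 12) = 15x^2 + 13x + 18. This has degree ≥ 2, so divide by f(x) over F_19: 15x^2 + 13x + 18 = (15)·(x^2 + 8x + 4) + (7x + 15). Hence a·b ≡ 7x + 15 (mod f). (F_19[x]/(f) is a field with 19^2 = 361 elements since f is irreducible of degree 2.)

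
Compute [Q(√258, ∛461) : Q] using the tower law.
[Q(√258, ∛461) : Q] = 6

Let L = Q(√258, ∛461). Since Q(√258) ⊂ L and [Q(√258):Q] = 2, the tower law gives 2 | [L:Q]. Likewise Q(∛461) ⊂ L with [Q(∛461):Q] = 3 (because 461 is not a perfect cube), so 3 | [L:Q]. As gcd(2,3) = 1, [L:Q] is divisible by 6. Conversely L is generated over Q by √258 and ∛461, so [L:Q] ≤ 2·3 = 6. Therefore [Q(√258, ∛461) : Q] = 6.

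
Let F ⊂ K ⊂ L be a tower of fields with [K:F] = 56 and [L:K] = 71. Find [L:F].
[L:F] = 3976

The tower law says that for any tower of field extensions F ⊂ K ⊂ L with finite degrees, [L:F] = [L:K] · [K:F]. Here this gives [L:F] = 71 · 56 = 3976.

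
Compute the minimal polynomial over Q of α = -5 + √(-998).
m_α(x) = x^2 + 10x + 1023

From α + 5 = √(-998), squaring gives (α + 5)^2 = -998, i.e. α^2 + 10α + 25 = -998, so α^2 + 10α + 1023 = 0. The discriminant of x^2 + 10x + 1023 is (10)^2 - 4·(1023) = 100 - 4092 = -3992, and 4·(-998) is not a perfect square in Q since -998 is squarefree and ≠ 1. Hence x^2 + 10x + 1023 is irreducible over Q and is the minimal polynomial of α.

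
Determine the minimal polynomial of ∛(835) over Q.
m_α(x) = x^3 - 835

α satisfies α^3 = 835, so x^3 - 835 annihilates α. By the rational root test, a rational root p/q (in lowest terms) of x^3 - 835 would satisfy p^3 = 835 q^3, forcing q = 1 and p^3 = 835; but 835 is not a perfect cube, contradiction. A monic cubic over Q with no rational root is irreducible (any nontrivial factorization would include a linear factor). Hence x^3 - 835 is the minimal polynomial of α, and in particular [Q(α):Q] = 3.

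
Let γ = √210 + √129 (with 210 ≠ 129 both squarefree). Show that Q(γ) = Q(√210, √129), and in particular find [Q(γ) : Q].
[Q(γ) : Q] = 4 (equivalently, Q(γ) = Q(√210, √129))

Obviously Q(γ) ⊆ Q(√210, √129), and [Q(√210, √129):Q] = 4 (since 210, 129 are distinct squarefree integers > 1 with 27090 not a perfect square). To show equality we compute the minimal polynomial of γ. From γ = √210 + √129: γ^2 = 210 + 2√(27090) + 129 = 339 + 2√(27090), so γ^2 - 339 = 2√(27090); squaring, (γ^2 - 339)^2 = 4·27090, i.e. γ^4 - 678γ^2 + 114921 - 108360 = 0, i.e. γ^4 - 678γ^2 + 6561 = 0. So γ is a root of x^4 - 678x^2 + 6561. This polynomial is irreducible over Q: it has no rational root (each ±√210 ± √129 is irrational), and any factorization into two quadratics over Q would force √(27090) ∈ Q (pairing opposite roots) or √210, √129 ∈ Q (other pairings), all impossible. Hence [Q(γ):Q] = 4 = [Q(√210, √129):Q], so Q(γ) = Q(√210, √129).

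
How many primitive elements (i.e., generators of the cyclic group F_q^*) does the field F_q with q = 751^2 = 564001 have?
There are φ(564000) = 147200 primitive elements

F_q^* is cyclic of order q - 1 = 564000. A cyclic group of order m has exactly φ(m) generators. Here m = 564000 = 2^5 · 3 · 5^3 · 47, so the number of primitive elements is φ(564000) = 147200.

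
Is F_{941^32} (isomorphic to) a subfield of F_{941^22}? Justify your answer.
No: F_{941^32} is not a subfield of F_{941^22}

F_{p^m} embeds in F_{p^n} iff m | n. Here 32 ∤ 22 (since 22 = 0·32 + 22 with remainder 22 ≠ 0), so F_{941^32} is not a subfield of F_{941^22}. Equivalently: if it were, the tower law would give 32 = [F_{941^32}:F_941] dividing [F_{941^22}:F_941] = 22, contradiction.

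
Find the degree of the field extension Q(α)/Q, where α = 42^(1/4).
[Q(α):Q] = 4

α is a root of x^4 - 42. By Eisenstein's criterion at the prime p = 2 (which divides the constant term 42 but p^2 = 4 does not, since 42 is squarefree), x^4 - 42 is irreducible over Q. Hence [Q(α):Q] = 4.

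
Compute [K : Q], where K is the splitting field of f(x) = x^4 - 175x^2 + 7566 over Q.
[K : Q] = 4

Solving the quadratic in x^2: x^2 = (175 ± √(175^2 - 4·7566))/2 = (175 ± √361)/2 = (175 ± 19)/2, giving x^2 = 97 or x^2 = 78. So f(x) = (x^2 - 97)(x^2 - 78) and the roots of f are ±√97, ±√78. Hence the splitting field is K = Q(√97, √78). Since 97 and 78 are distinct squarefree integers > 1, their product 7566 is not a perfect square, so √78 ∉ Q(√97). By the tower law [K:Q] = [Q(√97,√78):Q(√97)] · [Q(√97):Q] = 2 · 2 = 4.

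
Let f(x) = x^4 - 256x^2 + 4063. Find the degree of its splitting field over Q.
[K : Q] = 4

Solving the quadratic in x^2: x^2 = (256 ± √(256^2 - 4·4063))/2 = (256 ± √49284)/2 = (256 ± 222)/2, giving x^2 = 239 or x^2 = 17. So f(x) = (x^2 - 239)(x^2 - 17) and the roots of f are ±√239, ±√17. Hence the splitting field is K = Q(√239, √17). Since 239 and 17 are distinct squarefree integers > 1, their product 4063 is not a perfect square, so √17 ∉ Q(√239). By the tower law [K:Q] = [Q(√239,√17):Q(√239)] · [Q(√239):Q] = 2 · 2 = 4.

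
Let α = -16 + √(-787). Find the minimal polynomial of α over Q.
m_α(x) = x^2 + 32x + 1043

From α + 16 = √(-787), squaring gives (α + 16)^2 = -787, i.e. α^2 + 32α + 256 = -787, so α^2 + 32α + 1043 = 0. The discriminant of x^2 + 32x + 1043 is (32)^2 - 4·(1043) = 1024 - 4172 = -3148, and 4·(-787) is not a perfect square in Q since -787 is squarefree and ≠ 1. Hence x^2 + 32x + 1043 is irreducible over Q and is the minimal polynomial of α.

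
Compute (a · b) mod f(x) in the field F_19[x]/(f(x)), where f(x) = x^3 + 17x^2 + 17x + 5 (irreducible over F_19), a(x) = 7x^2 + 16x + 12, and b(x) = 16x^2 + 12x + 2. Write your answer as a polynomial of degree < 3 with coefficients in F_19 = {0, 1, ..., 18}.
a · b ≡ 2x^2 + 3x + 16 (mod f(x))

Multiply in F_19[x]: a(x)·b(x) = (7x^2 + 16x + 12)·(16x^2 + 12x + 2) = 17x^4 + 17x^3 + 18x^2 + 5x + 5. This has degree ≥ 3, so divide by f(x) over F_19: 17x^4 + 17x^3 + 18x^2 + 5x + 5 = (17x + 13)·(x^3 + 17x^2 + 17x + 5) + (2x^2 + 3x + 16). Hence a·b ≡ 2x^2 + 3x + 16 (mod f). (F_19[x]/(f) is a field with 19^3 = 6859 elements since f is irreducible of degree 3.)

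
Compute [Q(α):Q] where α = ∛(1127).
[Q(α):Q] = 3

The minimal polynomial of α is x^3 - 1127, irreducible over Q since 1127 is not a perfect cube (so x^3 - 1127 has no rational root). Hence [Q(α):Q] = deg(m_α) = 3.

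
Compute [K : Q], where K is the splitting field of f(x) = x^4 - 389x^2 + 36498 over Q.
[K : Q] = 4

Solving the quadratic in x^2: x^2 = (389 ± √(389^2 - 4·36498))/2 = (389 ± √5329)/2 = (389 ± 73)/2, giving x^2 = 158 or x^2 = 231. So f(x) = (x^2 - 158)(x^2 - 231) and the roots of f are ±√158, ±√231. Hence the splitting field is K = Q(√158, √231). Since 158 and 231 are distinct squarefree integers > 1, their product 36498 is not a perfect square, so √231 ∉ Q(√158). By the tower law [K:Q] = [Q(√158,√231):Q(√158)] · [Q(√158):Q] = 2 · 2 = 4.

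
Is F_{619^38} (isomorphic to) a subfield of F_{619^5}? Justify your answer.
No: F_{619^38} is not a subfield of F_{619^5}

F_{p^m} embeds in F_{p^n} iff m | n. Here 38 ∤ 5 (since 5 = 0·38 + 5 with remainder 5 ≠ 0), so F_{619^38} is not a subfield of F_{619^5}. Equivalently: if it were, the tower law would give 38 = [F_{619^38}:F_619] dividing [F_{619^5}:F_619] = 5, contradiction.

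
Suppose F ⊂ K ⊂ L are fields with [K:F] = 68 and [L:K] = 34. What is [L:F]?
[L:F] = 2312

The tower law says that for any tower of field extensions F ⊂ K ⊂ L with finite degrees, [L:F] = [L:K] · [K:F]. Here this gives [L:F] = 34 · 68 = 2312.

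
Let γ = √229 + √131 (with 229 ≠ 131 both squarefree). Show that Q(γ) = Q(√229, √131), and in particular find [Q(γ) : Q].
[Q(γ) : Q] = 4 (equivalently, Q(γ) = Q(√229, √131))

Obviously Q(γ) ⊆ Q(√229, √131), and [Q(√229, √131):Q] = 4 (since 229, 131 are distinct squarefree integers > 1 with 29999 not a perfect square). To show equality we compute the minimal polynomial of γ. From γ = √229 + √131: γ^2 = 229 + 2√(29999) + 131 = 360 + 2√(29999), so γ^2 - 360 = 2√(29999); squaring, (γ^2 - 360)^2 = 4·29999, i.e. γ^4 - 720γ^2 + 129600 - 119996 = 0, i.e. γ^4 - 720γ^2 + 9604 = 0. So γ is a root of x^4 - 720x^2 + 9604. This polynomial is irreducible over Q: it has no rational root (each ±√229 ± √131 is irrational), and any factorization into two quadratics over Q would force √(29999) ∈ Q (pairing opposite roots) or √229, √131 ∈ Q (other pairings), all impossible. Hence [Q(γ):Q] = 4 = [Q(√229, √131):Q], so Q(γ) = Q(√229, √131).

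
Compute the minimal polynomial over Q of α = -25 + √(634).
m_α(x) = x^2 + 50x - 9

From α + 25 = √(634), squaring gives (α + 25)^2 = 634, i.e. α^2 + 50α + 625 = 634, so α^2 + 50α - 9 = 0. The discriminant of x^2 + 50x - 9 is (50)^2 - 4·(-9) = 2500 + 36 = 2536, and 4·(634) is not a perfect square in Q since 634 is squarefree and ≠ 1. Hence x^2 + 50x - 9 is irreducible over Q and is the minimal polynomial of α.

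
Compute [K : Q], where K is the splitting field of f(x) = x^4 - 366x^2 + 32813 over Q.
[K : Q] = 4

Solving the quadratic in x^2: x^2 = (366 ± √(366^2 - 4·32813))/2 = (366 ± √2704)/2 = (366 ± 52)/2, giving x^2 = 209 or x^2 = 157. So f(x) = (x^2 - 209)(x^2 - 157) and the roots of f are ±√209, ±√157. Hence the splitting field is K = Q(√209, √157). Since 209 and 157 are distinct squarefree integers > 1, their product 32813 is not a perfect square, so √157 ∉ Q(√209). By the tower law [K:Q] = [Q(√209,√157):Q(√209)] · [Q(√209):Q] = 2 · 2 = 4.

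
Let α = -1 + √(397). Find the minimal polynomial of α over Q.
m_α(x) = x^2 + 2x - 396

From α + 1 = √(397), squaring gives (α + 1)^2 = 397, i.e. α^2 + 2α + 1 = 397, so α^2 + 2α - 396 = 0. The discriminant of x^2 + 2x - 396 is (2)^2 - 4·(-396) = 4 + 1584 = 1588, and 4·(397) is not a perfect square in Q since 397 is squarefree and ≠ 1. Hence x^2 + 2x - 396 is irreducible over Q and is the minimal polynomial of α.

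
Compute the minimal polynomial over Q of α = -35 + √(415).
m_α(x) = x^2 + 70x + 810

From α + 35 = √(415), squaring gives (α + 35)^2 = 415, i.e. α^2 + 70α + 1225 = 415, so α^2 + 70α + 810 = 0. The discriminant of x^2 + 70x + 810 is (70)^2 - 4·(810) = 4900 - 3240 = 1660, and 4·(415) is not a perfect square in Q since 415 is squarefree and ≠ 1. Hence x^2 + 70x + 810 is irreducible over Q and is the minimal polynomial of α.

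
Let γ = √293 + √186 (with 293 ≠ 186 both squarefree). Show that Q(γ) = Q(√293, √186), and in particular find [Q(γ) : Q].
[Q(γ) : Q] = 4 (equivalently, Q(γ) = Q(√293, √186))

Obviously Q(γ) ⊆ Q(√293, √186), and [Q(√293, √186):Q] = 4 (since 293, 186 are distinct squarefree integers > 1 with 54498 not a perfect square). To show equality we compute the minimal polynomial of γ. From γ = √293 + √186: γ^2 = 293 + 2√(54498) + 186 = 479 + 2√(54498), so γ^2 - 479 = 2√(54498); squaring, (γ^2 - 479)^2 = 4·54498, i.e. γ^4 - 958γ^2 + 229441 - 217992 = 0, i.e. γ^4 - 958γ^2 + 11449 = 0. So γ is a root of x^4 - 958x^2 + 11449. This polynomial is irreducible over Q: it has no rational root (each ±√293 ± √186 is irrational), and any factorization into two quadratics over Q would force √(54498) ∈ Q (pairing opposite roots) or √293, √186 ∈ Q (other pairings), all impossible. Hence [Q(γ):Q] = 4 = [Q(√293, √186):Q], so Q(γ) = Q(√293, √186).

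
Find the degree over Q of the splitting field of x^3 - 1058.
[K : Q] = 6

The roots of x^3 - 1058 are ∛1058, ω∛1058, ω^2∛1058 where ω = e^(2πi/3) is a primitive cube root of unity, so K = Q(∛1058, ω). Now [Q(∛1058):Q] = 3 (since 1058 is not a perfect cube, x^3 - 1058 is irreducible) and [Q(ω):Q] = 2. Both 2 and 3 divide [K:Q], and [K:Q] ≤ 3·2 = 6, so [K:Q] = 6. (Equivalently: Q(∛1058) ⊂ R but ω ∉ R, so [K : Q(∛1058)] = 2.)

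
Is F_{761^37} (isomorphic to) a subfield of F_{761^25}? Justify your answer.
No: F_{761^37} is not a subfield of F_{761^25}

F_{p^m} embeds in F_{p^n} iff m | n. Here 37 ∤ 25 (since 25 = 0·37 + 25 with remainder 25 ≠ 0), so F_{761^37} is not a subfield of F_{761^25}. Equivalently: if it were, the tower law would give 37 = [F_{761^37}:F_761] dividing [F_{761^25}:F_761] = 25, contradiction.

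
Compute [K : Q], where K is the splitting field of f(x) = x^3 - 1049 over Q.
[K : Q] = 6

The roots of x^3 - 1049 are ∛1049, ω∛1049, ω^2∛1049 where ω = e^(2πi/3) is a primitive cube root of unity, so K = Q(∛1049, ω). Now [Q(∛1049):Q] = 3 (since 1049 is not a perfect cube, x^3 - 1049 is irreducible) and [Q(ω):Q] = 2. Both 2 and 3 divide [K:Q], and [K:Q] ≤ 3·2 = 6, so [K:Q] = 6. (Equivalently: Q(∛1049) ⊂ R but ω ∉ R, so [K : Q(∛1049)] = 2.)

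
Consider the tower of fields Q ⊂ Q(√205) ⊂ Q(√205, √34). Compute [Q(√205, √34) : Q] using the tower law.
[Q(√205, √34) : Q] = 4

[Q(√205):Q] = 2 (min poly x^2 - 205, irreducible since 205 is squarefree > 1). For the top step, suppose √34 ∈ Q(√205), say √34 = c + d√205 with c, d ∈ Q. Squaring: 34 = c^2 + 205d^2 + 2cd√205. Since √205 ∉ Q this forces 2cd = 0. If d = 0 then √34 = c ∈ Q, contradicting 34 squarefree > 1. If c = 0 then 34 = 205d^2, so 205·34 = (205d)^2 is a perfect square in Q — but 205·34 = 6970 is not a perfect square (since 205 and 34 are distinct squarefree integers). Contradiction. Hence √34 ∉ Q(√205), so x^2 - 34 stays irreducible over Q(√205) and [Q(√205, √34) : Q(√205)] = 2. By the tower law, [Q(√205, √34) : Q] = 2 · 2 = 4.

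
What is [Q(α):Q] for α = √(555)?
[Q(α):Q] = 2

[Q(α):Q] equals the degree of the minimal polynomial of α. Here α^2 = 555 and x^2 - 555 is irreducible (d = 555 is squarefree, ≠ 1, hence not a square), so deg(m_α) = 2. Thus [Q(α):Q] = 2.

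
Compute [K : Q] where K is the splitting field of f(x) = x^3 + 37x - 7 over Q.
[K : Q] = 6

By the rational root test, any rational root of the monic integer polynomial f(x) = x^3 + 37x - 7 must be an integer dividing the constant term -7, i.e. one of ±{1, 7}. Evaluating: f(1) = 31, f(-1) = -45, f(7) = 595, f(-7) = -609; none is 0, so f has no rational root and is therefore irreducible over Q (a cubic with no linear factor over a field is irreducible). For an irreducible cubic, the Galois group is A_3 or S_3 according as the discriminant disc(f) = -4a^3 - 27b^2 = -4·(37)^3 - 27·(-7)^2 = -203935 is or is not a square in Q. Here disc(f) = -203935 is not a perfect square in Q, so the Galois group of f over Q is not contained in A_3 and must be all of S_3. The splitting field has degree |S_3| = 6 over Q, so [K : Q] = 6.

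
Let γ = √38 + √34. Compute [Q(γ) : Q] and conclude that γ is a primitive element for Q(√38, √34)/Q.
[Q(γ) : Q] = 4 (equivalently, Q(γ) = Q(√38, √34))

Obviously Q(γ) ⊆ Q(√38, √34), and [Q(√38, √34):Q] = 4 (since 38, 34 are distinct squarefree integers > 1 with 1292 not a perfect square). To show equality we compute the minimal polynomial of γ. From γ = √38 + √34: γ^2 = 38 + 2√(1292) + 34 = 72 + 2√(1292), so γ^2 - 72 = 2√(1292); squaring, (γ^2 - 72)^2 = 4·1292, i.e. γ^4 - 144γ^2 + 5184 - 5168 = 0, i.e. γ^4 - 144γ^2 + 16 = 0. So γ is a root of x^4 - 144x^2 + 16. This polynomial is irreducible over Q: it has no rational root (each ±√38 ± √34 is irrational), and any factorization into two quadratics over Q would force √(1292) ∈ Q (pairing opposite roots) or √38, √34 ∈ Q (other pairings), all impossible. Hence [Q(γ):Q] = 4 = [Q(√38, √34):Q], so Q(γ) = Q(√38, √34).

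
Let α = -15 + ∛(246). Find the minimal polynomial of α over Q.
m_α(x) = x^3 + 45x^2 + 675x + 3129

Set β = α + 15 = ∛(246), so β^3 = 246. Then (α + 15)^3 - 246 = 0, i.e. α is a root of g(x) = (x + 15)^3 - 246 = x^3 + 45x^2 + 675x + 3129. Since g(x) = h(x + 15) where h(x) = x^3 - 246, and h is irreducible over Q (because 246 is not a perfect cube, so h has no rational root, and a monic cubic with no rational root is irreducible), g is also irreducible (irreducibility is preserved under the substitution x → x + 15). Hence m_α(x) = x^3 + 45x^2 + 675x + 3129.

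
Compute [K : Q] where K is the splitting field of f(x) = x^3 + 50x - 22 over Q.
[K : Q] = 6

By the rational root test, any rational root of the monic integer polynomial f(x) = x^3 + 50x - 22 must be an integer dividing the constant term -22, i.e. one of ±{1, 2, 11, 22}. Evaluating: f(1) = 29, f(-1) = -73, f(2) = 86, f(-2) = -130, f(11) = 1859, f(-11) = -1903, f(22) = 11726, f(-22) = -11770; none is 0, so f has no rational root and is therefore irreducible over Q (a cubic with no linear factor over a field is irreducible). For an irreducible cubic, the Galois group is A_3 or S_3 according as the discriminant disc(f) = -4a^3 - 27b^2 = -4·(50)^3 - 27·(-22)^2 = -513068 is or is not a square in Q. Here disc(f) = -513068 is not a perfect square in Q, so the Galois group of f over Q is not contained in A_3 and must be all of S_3. The splitting field has degree |S_3| = 6 over Q, so [K : Q] = 6.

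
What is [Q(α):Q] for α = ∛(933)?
[Q(α):Q] = 3

The minimal polynomial of α is x^3 - 933, irreducible over Q since 933 is not a perfect cube (so x^3 - 933 has no rational root). Hence [Q(α):Q] = deg(m_α) = 3.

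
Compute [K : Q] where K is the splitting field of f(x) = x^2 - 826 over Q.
[K : Q] = 2

f(x) = x^2 - 826 factors as (x - √826)(x + √826). The splitting field is K = Q(√826). Since 826 is squarefree and > 1, it is not a perfect square, so x^2 - 826 is irreducible over Q and [Q(√826) : Q] = 2. Hence [K : Q] = 2.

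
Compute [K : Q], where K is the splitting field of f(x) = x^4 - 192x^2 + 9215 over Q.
[K : Q] = 4

Solving the quadratic in x^2: x^2 = (192 ± √(192^2 - 4·9215))/2 = (192 ± √4)/2 = (192 ± 2)/2, giving x^2 = 97 or x^2 = 95. So f(x) = (x^2 - 97)(x^2 - 95) and the roots of f are ±√97, ±√95. Hence the splitting field is K = Q(√97, √95). Since 97 and 95 are distinct squarefree integers > 1, their product 9215 is not a perfect square, so √95 ∉ Q(√97). By the tower law [K:Q] = [Q(√97,√95):Q(√97)] · [Q(√97):Q] = 2 · 2 = 4.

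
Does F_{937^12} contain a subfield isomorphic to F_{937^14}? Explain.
No: F_{937^14} is not a subfield of F_{937^12}

F_{p^m} embeds in F_{p^n} iff m | n. Here 14 ∤ 12 (since 12 = 0·14 + 12 with remainder 12 ≠ 0), so F_{937^14} is not a subfield of F_{937^12}. Equivalently: if it were, the tower law would give 14 = [F_{937^14}:F_937] dividing [F_{937^12}:F_937] = 12, contradiction.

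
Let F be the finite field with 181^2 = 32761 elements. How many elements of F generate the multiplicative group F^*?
There are φ(32760) = 6912 primitive elements

F_q^* is cyclic of order q - 1 = 32760. A cyclic group of order m has exactly φ(m) generators. Here m = 32760 = 2^3 · 3^2 · 5 · 7 · 13, so the number of primitive elements is φ(32760) = 6912.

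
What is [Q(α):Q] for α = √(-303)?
[Q(α):Q] = 2

[Q(α):Q] equals the degree of the minimal polynomial of α. Here α^2 = -303 and x^2 + 303 is irreducible (d = -303 is squarefree, ≠ 1, hence not a square), so deg(m_α) = 2. Thus [Q(α):Q] = 2.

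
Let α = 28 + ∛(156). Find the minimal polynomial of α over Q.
m_α(x) = x^3 - 84x^2 + 2352x - 22108

Set β = α - 28 = ∛(156), so β^3 = 156. Then (α - 28)^3 - 156 = 0, i.e. α is a root of g(x) = (x - 28)^3 - 156 = x^3 - 84x^2 + 2352x - 22108. Since g(x) = h(x - 28) where h(x) = x^3 - 156, and h is irreducible over Q (because 156 is not a perfect cube, so h has no rational root, and a monic cubic with no rational root is irreducible), g is also irreducible (irreducibility is preserved under the substitution x → x - 28). Hence m_α(x) = x^3 - 84x^2 + 2352x - 22108.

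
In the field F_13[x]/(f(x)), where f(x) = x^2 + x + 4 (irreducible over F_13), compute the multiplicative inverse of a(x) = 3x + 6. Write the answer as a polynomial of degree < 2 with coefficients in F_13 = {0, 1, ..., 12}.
a(x)^(-1) ≡ 5x + 8 (mod f(x))

Since f is irreducible over F_13, F_13[x]/(f) is a field and a(x) ≠ 0 has an inverse. Apply the extended Euclidean algorithm to f(x) and a(x) in F_13[x]: f(x) = (9x + 4)·a(x) + (6). The last nonzero remainder is the constant 6 = gcd(f, a) in F_13. Back-substituting through the division chain expresses 6 = s(x)·a(x) + t(x)·f(x) with s(x) ≡ 4x + 9 (mod f), so (4x + 9)·a(x) ≡ 6 (mod f). Multiplying by 6^(-1) ≡ 11 in F_13 gives a(x)^(-1) ≡ 11·(4x + 9) ≡ 5x + 8 (mod f). Check: (3x + 6)·(5x + 8) = 2x^2 + 2x + 9 ≡ 1 (mod x^2 + x + 4).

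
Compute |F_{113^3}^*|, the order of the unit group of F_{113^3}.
|F_{113^3}^*| = 1442896

F_{113^3} has 113^3 = 1442897 elements; its multiplicative group consists of all nonzero elements, so |F_{113^3}^*| = 1442897 - 1 = 1442896. (It is cyclic since any finite subgroup of the multiplicative group of a field is cyclic.)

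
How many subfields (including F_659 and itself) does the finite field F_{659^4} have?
F_{659^4} has 3 subfields

The subfields of F_{p^n} are exactly the fields F_{p^d} for d | n (each is the fixed field of the unique index-d subgroup of Gal(F_{p^n}/F_p) ≅ Z/nZ). The divisors of n = 4 are {1, 2, 4}, giving 3 subfields: F_{659^1}, F_{659^2}, F_{659^4}.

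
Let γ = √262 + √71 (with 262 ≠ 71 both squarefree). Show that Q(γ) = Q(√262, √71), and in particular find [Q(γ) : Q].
[Q(γ) : Q] = 4 (equivalently, Q(γ) = Q(√262, √71))

Obviously Q(γ) ⊆ Q(√262, √71), and [Q(√262, √71):Q] = 4 (since 262, 71 are distinct squarefree integers > 1 with 18602 not a perfect square). To show equality we compute the minimal polynomial of γ. From γ = √262 + √71: γ^2 = 262 + 2√(18602) + 71 = 333 + 2√(18602), so γ^2 - 333 = 2√(18602); squaring, (γ^2 - 333)^2 = 4·18602, i.e. γ^4 - 666γ^2 + 110889 - 74408 = 0, i.e. γ^4 - 666γ^2 + 36481 = 0. So γ is a root of x^4 - 666x^2 + 36481. This polynomial is irreducible over Q: it has no rational root (each ±√262 ± √71 is irrational), and any factorization into two quadratics over Q would force √(18602) ∈ Q (pairing opposite roots) or √262, √71 ∈ Q (other pairings), all impossible. Hence [Q(γ):Q] = 4 = [Q(√262, √71):Q], so Q(γ) = Q(√262, √71).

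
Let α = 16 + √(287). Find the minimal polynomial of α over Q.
m_α(x) = x^2 - 32x - 31

From α - 16 = √(287), squaring gives (α - 16)^2 = 287, i.e. α^2 - 32α + 256 = 287, so α^2 - 32α - 31 = 0. The discriminant of x^2 - 32x - 31 is (-32)^2 - 4·(-31) = 1024 + 124 = 1148, and 4·(287) is not a perfect square in Q since 287 is squarefree and ≠ 1. Hence x^2 - 32x - 31 is irreducible over Q and is the minimal polynomial of α.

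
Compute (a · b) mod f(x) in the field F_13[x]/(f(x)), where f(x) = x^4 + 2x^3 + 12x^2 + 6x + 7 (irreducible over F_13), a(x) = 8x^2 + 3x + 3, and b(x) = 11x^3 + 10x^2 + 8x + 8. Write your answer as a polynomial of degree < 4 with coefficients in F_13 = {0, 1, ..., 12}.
a · b ≡ 3x^3 + 8x^2 + 5x + 10 (mod f(x))

Multiply in F_13[x]: a(x)·b(x) = (8x^2 + 3x + 3)·(11x^3 + 10x^2 + 8x + 8) = 10x^5 + 9x^4 + 10x^3 + x^2 + 9x + 11. This has degree ≥ 4, so divide by f(x) over F_13: 10x^5 + 9x^4 + 10x^3 + x^2 + 9x + 11 = (10x + 2)·(x^4 + 2x^3 + 12x^2 + 6x + 7) + (3x^3 + 8x^2 + 5x + 10). Hence a·b ≡ 3x^3 + 8x^2 + 5x + 10 (mod f). (F_13[x]/(f) is a field with 13^4 = 28561 elements since f is irreducible of degree 4.)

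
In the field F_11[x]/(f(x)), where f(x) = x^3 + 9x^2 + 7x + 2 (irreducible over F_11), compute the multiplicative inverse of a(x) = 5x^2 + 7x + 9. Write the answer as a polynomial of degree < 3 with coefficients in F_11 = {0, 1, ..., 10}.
a(x)^(-1) ≡ 5x^2 + 10x + 2 (mod f(x))

Since f is irreducible over F_11, F_11[x]/(f) is a field and a(x) ≠ 0 has an inverse. Apply the extended Euclidean algorithm to f(x) and a(x) in F_11[x]: f(x) = (9x + 9)·a(x) + (6x + 9);  a(x) = (10x + 10)·(6x + 9) + (7). The last nonzero remainder is the constant 7 = gcd(f, a) in F_11. Back-substituting through the division chain expresses 7 = s(x)·a(x) + t(x)·f(x) with s(x) ≡ 2x^2 + 4x + 3 (mod f), so (2x^2 + 4x + 3)·a(x) ≡ 7 (mod f). Multiplying by 7^(-1) ≡ 8 in F_11 gives a(x)^(-1) ≡ 8·(2x^2 + 4x + 3) ≡ 5x^2 + 10x + 2 (mod f). Check: (5x^2 + 7x + 9)·(5x^2 + 10x + 2) = 3x^4 + 8x^3 + 4x^2 + 5x + 7 ≡ 1 (mod x^3 + 9x^2 + 7x + 2).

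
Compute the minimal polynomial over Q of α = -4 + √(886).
m_α(x) = x^2 + 8x - 870

From α + 4 = √(886), squaring gives (α + 4)^2 = 886, i.e. α^2 + 8α + 16 = 886, so α^2 + 8α - 870 = 0. The discriminant of x^2 + 8x - 870 is (8)^2 - 4·(-870) = 64 + 3480 = 3544, and 4·(886) is not a perfect square in Q since 886 is squarefree and ≠ 1. Hence x^2 + 8x - 870 is irreducible over Q and is the minimal polynomial of α.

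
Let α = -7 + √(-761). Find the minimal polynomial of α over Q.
m_α(x) = x^2 + 14x + 810

From α + 7 = √(-761), squaring gives (α + 7)^2 = -761, i.e. α^2 + 14α + 49 = -761, so α^2 + 14α + 810 = 0. The discriminant of x^2 + 14x + 810 is (14)^2 - 4·(810) = 196 - 3240 = -3044, and 4·(-761) is not a perfect square in Q since -761 is squarefree and ≠ 1. Hence x^2 + 14x + 810 is irreducible over Q and is the minimal polynomial of α.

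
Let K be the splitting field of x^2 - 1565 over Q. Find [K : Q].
[K : Q] = 2

f(x) = x^2 - 1565 factors as (x - √1565)(x + √1565). The splitting field is K = Q(√1565). Since 1565 is squarefree and > 1, it is not a perfect square, so x^2 - 1565 is irreducible over Q and [Q(√1565) : Q] = 2. Hence [K : Q] = 2.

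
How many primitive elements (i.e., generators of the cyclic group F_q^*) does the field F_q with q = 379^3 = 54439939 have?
There are φ(54439938) = 15279840 primitive elements

F_q^* is cyclic of order q - 1 = 54439938. A cyclic group of order m has exactly φ(m) generators. Here m = 54439938 = 2 · 3^4 · 7 · 61 · 787, so the number of primitive elements is φ(54439938) = 15279840.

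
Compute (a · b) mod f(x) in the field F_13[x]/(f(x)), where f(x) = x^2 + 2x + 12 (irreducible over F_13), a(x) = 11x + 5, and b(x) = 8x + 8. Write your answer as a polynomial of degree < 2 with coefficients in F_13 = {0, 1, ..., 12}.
a · b ≡ 4x + 11 (mod f(x))

Multiply in F_13[x]: a(x)·b(x) = (11x + 5)·(8x + 8) = 10x^2 + 11x + 1. This has degree ≥ 2, so divide by f(x) over F_13: 10x^2 + 11x + 1 = (10)·(x^2 + 2x + 12) + (4x + 11). Hence a·b ≡ 4x + 11 (mod f). (F_13[x]/(f) is a field with 13^2 = 169 elements since f is irreducible of degree 2.)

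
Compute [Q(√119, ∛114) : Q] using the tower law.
[Q(√119, ∛114) : Q] = 6

Let L = Q(√119, ∛114). Since Q(√119) ⊂ L and [Q(√119):Q] = 2, the tower law gives 2 | [L:Q]. Likewise Q(∛114) ⊂ L with [Q(∛114):Q] = 3 (because 114 is not a perfect cube), so 3 | [L:Q]. As gcd(2,3) = 1, [L:Q] is divisible by 6. Conversely L is generated over Q by √119 and ∛114, so [L:Q] ≤ 2·3 = 6. Therefore [Q(√119, ∛114) : Q] = 6.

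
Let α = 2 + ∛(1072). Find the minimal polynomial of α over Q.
m_α(x) = x^3 - 6x^2 + 12x - 1080

Set β = α - 2 = ∛(1072), so β^3 = 1072. Then (α - 2)^3 - 1072 = 0, i.e. α is a root of g(x) = (x - 2)^3 - 1072 = x^3 - 6x^2 + 12x - 1080. Since g(x) = h(x - 2) where h(x) = x^3 - 1072, and h is irreducible over Q (because 1072 is not a perfect cube, so h has no rational root, and a monic cubic with no rational root is irreducible), g is also irreducible (irreducibility is preserved under the substitution x → x - 2). Hence m_α(x) = x^3 - 6x^2 + 12x - 1080.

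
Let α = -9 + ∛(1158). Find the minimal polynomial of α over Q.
m_α(x) = x^3 + 27x^2 + 243x - 429

Set β = α + 9 = ∛(1158), so β^3 = 1158. Then (α + 9)^3 - 1158 = 0, i.e. α is a root of g(x) = (x + 9)^3 - 1158 = x^3 + 27x^2 + 243x - 429. Since g(x) = h(x + 9) where h(x) = x^3 - 1158, and h is irreducible over Q (because 1158 is not a perfect cube, so h has no rational root, and a monic cubic with no rational root is irreducible), g is also irreducible (irreducibility is preserved under the substitution x → x + 9). Hence m_α(x) = x^3 + 27x^2 + 243x - 429.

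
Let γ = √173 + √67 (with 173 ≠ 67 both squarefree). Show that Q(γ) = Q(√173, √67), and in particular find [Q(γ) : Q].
[Q(γ) : Q] = 4 (equivalently, Q(γ) = Q(√173, √67))

Obviously Q(γ) ⊆ Q(√173, √67), and [Q(√173, √67):Q] = 4 (since 173, 67 are distinct squarefree integers > 1 with 11591 not a perfect square). To show equality we compute the minimal polynomial of γ. From γ = √173 + √67: γ^2 = 173 + 2√(11591) + 67 = 240 + 2√(11591), so γ^2 - 240 = 2√(11591); squaring, (γ^2 - 240)^2 = 4·11591, i.e. γ^4 - 480γ^2 + 57600 - 46364 = 0, i.e. γ^4 - 480γ^2 + 11236 = 0. So γ is a root of x^4 - 480x^2 + 11236. This polynomial is irreducible over Q: it has no rational root (each ±√173 ± √67 is irrational), and any factorization into two quadratics over Q would force √(11591) ∈ Q (pairing opposite roots) or √173, √67 ∈ Q (other pairings), all impossible. Hence [Q(γ):Q] = 4 = [Q(√173, √67):Q], so Q(γ) = Q(√173, √67).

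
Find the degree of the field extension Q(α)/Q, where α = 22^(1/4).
[Q(α):Q] = 4

α is a root of x^4 - 22. By Eisenstein's criterion at the prime p = 2 (which divides the constant term 22 but p^2 = 4 does not, since 22 is squarefree), x^4 - 22 is irreducible over Q. Hence [Q(α):Q] = 4.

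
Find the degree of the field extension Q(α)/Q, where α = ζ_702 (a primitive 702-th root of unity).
[Q(α):Q] = 216

The minimal polynomial of ζ_702 over Q is the 702-th cyclotomic polynomial Φ_702(x), which is irreducible over Q and has degree φ(702) = 216. Hence [Q(α):Q] = φ(702) = 216.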